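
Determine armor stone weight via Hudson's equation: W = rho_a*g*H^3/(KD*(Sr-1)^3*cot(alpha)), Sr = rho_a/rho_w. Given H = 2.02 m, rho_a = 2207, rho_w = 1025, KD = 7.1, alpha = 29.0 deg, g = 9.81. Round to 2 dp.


Sr = rho_a / rho_w = 2207 / 1025 = 2.153171
(Sr - 1) = 1.153171
(Sr - 1)^3 = 1.533490
cot(29.0) = 1 / tan(29.0) = 1 / 0.554309 = 1.804048
Numerator = 2207 * 9.81 * 2.02^3 = 178453.6556
Denominator = 7.1 * 1.533490 * 1.804048 = 19.642068
W = 178453.6556 / 19.642068
W = 9085.28 N

9085.28


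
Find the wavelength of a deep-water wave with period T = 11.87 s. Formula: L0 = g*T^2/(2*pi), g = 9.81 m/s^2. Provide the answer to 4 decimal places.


L0 = g * T^2 / (2 * pi)
L0 = 9.81 * 11.87^2 / (2 * pi)
L0 = 9.81 * 140.8969 / 6.28319
L0 = 1382.1986 / 6.28319
L0 = 219.9837 m

219.9837


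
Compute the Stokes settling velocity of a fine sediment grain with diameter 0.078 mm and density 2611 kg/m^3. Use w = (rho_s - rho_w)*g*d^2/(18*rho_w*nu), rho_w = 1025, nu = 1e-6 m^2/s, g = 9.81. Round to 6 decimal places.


w = (rho_s - rho_w) * g * d^2 / (18 * rho_w * nu)
d = 0.078 mm = 0.000078 m
rho_s - rho_w = 2611 - 1025 = 1586
Numerator = 1586 * 9.81 * (0.000078)^2 = 0.000094658887
Denominator = 18 * 1025 * 1e-6 = 0.018450
w = 0.005131 m/s

0.005131


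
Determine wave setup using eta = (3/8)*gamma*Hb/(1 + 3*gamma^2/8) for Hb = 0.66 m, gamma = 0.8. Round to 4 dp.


eta = (3/8) * gamma * Hb / (1 + 3*gamma^2/8)
Numerator = (3/8) * 0.8 * 0.66 = 0.198000
Denominator = 1 + 3*0.8^2/8 = 1 + 0.240000 = 1.240000
eta = 0.198000 / 1.240000
eta = 0.1597 m

0.1597


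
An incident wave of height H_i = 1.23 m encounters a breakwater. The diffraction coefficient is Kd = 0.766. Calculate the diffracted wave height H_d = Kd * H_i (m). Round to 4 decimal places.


H_d = Kd * H_i
H_d = 0.766 * 1.23
H_d = 0.9422 m

0.9422


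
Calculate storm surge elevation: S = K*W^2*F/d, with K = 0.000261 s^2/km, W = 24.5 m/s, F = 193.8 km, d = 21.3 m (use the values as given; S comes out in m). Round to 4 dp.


S = K * W^2 * F / d
W^2 = 24.5^2 = 600.25
S = 0.000261 * 600.25 * 193.8 / 21.3
Numerator = 0.000261 * 600.25 * 193.8 = 30.361725
S = 30.361725 / 21.3 = 1.4254 m

1.4254


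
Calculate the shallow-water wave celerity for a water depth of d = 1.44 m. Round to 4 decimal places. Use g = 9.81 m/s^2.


Using the shallow-water approximation:
C = sqrt(g * d) = sqrt(9.81 * 1.44)
C = sqrt(14.1264)
C = 3.7585 m/s

3.7585


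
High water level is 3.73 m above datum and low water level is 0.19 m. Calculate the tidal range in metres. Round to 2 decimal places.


Tidal range = High water - Low water
Tidal range = 3.73 - (0.19)
Tidal range = 3.54 m

3.54


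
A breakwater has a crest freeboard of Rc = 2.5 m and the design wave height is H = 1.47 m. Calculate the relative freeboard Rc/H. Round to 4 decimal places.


Relative freeboard = Rc / H
= 2.5 / 1.47
= 1.7007

1.7007


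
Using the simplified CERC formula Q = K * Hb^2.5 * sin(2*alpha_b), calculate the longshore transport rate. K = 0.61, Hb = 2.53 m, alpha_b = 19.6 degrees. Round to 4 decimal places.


Q = K * Hb^2.5 * sin(2 * alpha_b)
Hb^2.5 = 2.53^2.5 = 10.181255
sin(2 * 19.6) = sin(39.2) = 0.632029
Q = 0.61 * 10.181255 * 0.632029
Q = 3.9253 m^3/s

3.9253


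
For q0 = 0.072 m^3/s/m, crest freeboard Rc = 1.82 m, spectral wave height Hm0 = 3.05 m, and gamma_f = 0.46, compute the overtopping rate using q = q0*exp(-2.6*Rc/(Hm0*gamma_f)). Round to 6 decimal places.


q = q0 * exp(-2.6 * Rc / (Hm0 * gamma_f))
Exponent = -2.6 * 1.82 / (3.05 * 0.46)
= -2.6 * 1.82 / 1.4030
= -3.372773
exp(-3.372773) = 0.034294
q = 0.072 * 0.034294
q = 0.002469 m^3/s/m

0.002469


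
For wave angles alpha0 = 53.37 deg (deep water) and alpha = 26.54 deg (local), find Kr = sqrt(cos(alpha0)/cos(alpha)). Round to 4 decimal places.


Kr = sqrt(cos(alpha0) / cos(alpha))
cos(53.37) = 0.596645
cos(26.54) = 0.894623
Kr = sqrt(0.596645 / 0.894623)
Kr = sqrt(0.666924)
Kr = 0.8167

0.8167


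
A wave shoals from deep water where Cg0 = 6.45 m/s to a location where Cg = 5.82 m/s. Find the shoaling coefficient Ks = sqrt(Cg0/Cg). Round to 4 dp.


Ks = sqrt(Cg0 / Cg)
Ks = sqrt(6.45 / 5.82)
Ks = sqrt(1.1082)
Ks = 1.0527

1.0527


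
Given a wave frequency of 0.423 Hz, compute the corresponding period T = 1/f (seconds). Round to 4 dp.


T = 1 / f
T = 1 / 0.423
T = 2.3641 s

2.3641


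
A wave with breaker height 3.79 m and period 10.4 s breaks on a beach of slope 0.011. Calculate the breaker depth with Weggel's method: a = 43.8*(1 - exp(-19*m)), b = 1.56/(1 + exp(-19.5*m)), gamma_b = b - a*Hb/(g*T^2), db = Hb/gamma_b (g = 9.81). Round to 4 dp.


a = 43.8 * (1 - exp(-19 * m))
exp(-19 * 0.011) = exp(-0.2090) = 0.811395
a = 43.8 * (1 - 0.811395) = 8.260889
b = 1.56 / (1 + exp(-19.5 * m))
exp(-19.5 * 0.011) = exp(-0.2145) = 0.806945
b = 1.56 / (1 + 0.806945) = 0.863336
Hb / (g * T^2) = 3.79 / (9.81 * 10.4^2) = 3.79 / 1061.0496 = 0.00357193
gamma_b = b - a * Hb/(g*T^2) = 0.863336 - 8.260889 * 0.00357193 = 0.833828
db = Hb / gamma_b = 3.79 / 0.833828
db = 4.5453 m

4.5453


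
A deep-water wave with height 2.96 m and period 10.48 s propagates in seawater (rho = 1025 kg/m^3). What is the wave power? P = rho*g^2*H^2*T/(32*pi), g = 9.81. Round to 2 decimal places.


P = rho * g^2 * H^2 * T / (32 * pi)
P = 1025 * 9.81^2 * 2.96^2 * 10.48 / (32 * pi)
P = 1025 * 96.2361 * 8.7616 * 10.48 / 100.53096
P = 90096.25 W/m

90096.25


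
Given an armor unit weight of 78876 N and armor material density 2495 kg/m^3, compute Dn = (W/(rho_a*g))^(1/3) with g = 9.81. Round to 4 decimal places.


V = W / (rho_a * g)
V = 78876 / (2495 * 9.81)
V = 78876 / 24475.95
V = 3.222592 m^3
Dn = V^(1/3) = 3.222592^(1/3)
Dn = 1.4771 m

1.4771


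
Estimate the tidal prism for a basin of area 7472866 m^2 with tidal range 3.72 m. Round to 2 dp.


Tidal prism = Area * Tidal range
P = 7472866 * 3.72
P = 27799061.52 m^3

27799061.52


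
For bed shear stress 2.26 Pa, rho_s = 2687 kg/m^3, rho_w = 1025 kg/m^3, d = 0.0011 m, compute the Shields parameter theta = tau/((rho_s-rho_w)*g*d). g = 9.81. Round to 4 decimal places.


theta = tau / ((rho_s - rho_w) * g * d)
rho_s - rho_w = 2687 - 1025 = 1662
Denominator = 1662 * 9.81 * 0.0011 = 17.934642
theta = 2.26 / 17.934642
theta = 0.1260

0.1260


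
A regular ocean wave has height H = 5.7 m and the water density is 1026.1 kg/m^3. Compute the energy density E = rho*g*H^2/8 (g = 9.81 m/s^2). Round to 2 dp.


E = (1/8) * rho * g * H^2
E = (1/8) * 1026.1 * 9.81 * 5.7^2
E = 0.125 * 1026.1 * 9.81 * 32.4900
E = 40880.71 J/m^2

40880.71


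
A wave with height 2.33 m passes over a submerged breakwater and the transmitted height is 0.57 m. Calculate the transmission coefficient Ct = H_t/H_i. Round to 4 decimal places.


Ct = H_t / H_i
Ct = 0.57 / 2.33
Ct = 0.2446

0.2446


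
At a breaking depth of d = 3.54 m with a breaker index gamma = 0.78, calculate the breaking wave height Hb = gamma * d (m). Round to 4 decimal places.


Hb = gamma * d
Hb = 0.78 * 3.54
Hb = 2.7612 m

2.7612


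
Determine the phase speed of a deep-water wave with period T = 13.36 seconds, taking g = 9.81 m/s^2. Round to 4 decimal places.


We use the deep-water celerity formula:
C = g * T / (2 * pi)
C = 9.81 * 13.36 / (2 * 3.14159...)
C = 131.061600 / 6.283185
C = 20.8591 m/s

20.8591


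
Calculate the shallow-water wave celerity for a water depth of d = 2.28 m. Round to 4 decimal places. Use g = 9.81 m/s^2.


Using the shallow-water approximation:
C = sqrt(g * d) = sqrt(9.81 * 2.28)
C = sqrt(22.3668)
C = 4.7294 m/s

4.7294


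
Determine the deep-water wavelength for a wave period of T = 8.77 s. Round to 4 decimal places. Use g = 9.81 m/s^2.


L0 = g * T^2 / (2 * pi)
L0 = 9.81 * 8.77^2 / (2 * pi)
L0 = 9.81 * 76.9129 / 6.28319
L0 = 754.5155 / 6.28319
L0 = 120.0849 m

120.0849


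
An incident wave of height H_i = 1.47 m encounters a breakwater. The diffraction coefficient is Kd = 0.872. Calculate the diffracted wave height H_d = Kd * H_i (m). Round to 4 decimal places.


H_d = Kd * H_i
H_d = 0.872 * 1.47
H_d = 1.2818 m

1.2818


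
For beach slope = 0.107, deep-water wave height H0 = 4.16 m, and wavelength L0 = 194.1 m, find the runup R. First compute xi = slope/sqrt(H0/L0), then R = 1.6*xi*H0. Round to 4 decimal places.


xi = slope / sqrt(H0/L0)
H0/L0 = 4.16/194.1 = 0.021432
sqrt(0.021432) = 0.146398
xi = 0.107 / 0.146398 = 0.730886
R = 1.6 * xi * H0 = 1.6 * 0.730886 * 4.16
R = 4.8648 m

4.8648


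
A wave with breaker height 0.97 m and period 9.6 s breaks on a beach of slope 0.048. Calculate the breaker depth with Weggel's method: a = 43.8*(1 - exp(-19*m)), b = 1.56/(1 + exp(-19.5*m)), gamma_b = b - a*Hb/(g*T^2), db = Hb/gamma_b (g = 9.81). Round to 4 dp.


a = 43.8 * (1 - exp(-19 * m))
exp(-19 * 0.048) = exp(-0.9120) = 0.401720
a = 43.8 * (1 - 0.401720) = 26.204665
b = 1.56 / (1 + exp(-19.5 * m))
exp(-19.5 * 0.048) = exp(-0.9360) = 0.392193
b = 1.56 / (1 + 0.392193) = 1.120534
Hb / (g * T^2) = 0.97 / (9.81 * 9.6^2) = 0.97 / 904.0896 = 0.00107290
gamma_b = b - a * Hb/(g*T^2) = 1.120534 - 26.204665 * 0.00107290 = 1.092419
db = Hb / gamma_b = 0.97 / 1.092419
db = 0.8879 m

0.8879


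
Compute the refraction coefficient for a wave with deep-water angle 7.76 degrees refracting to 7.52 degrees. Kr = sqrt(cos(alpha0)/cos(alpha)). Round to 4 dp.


Kr = sqrt(cos(alpha0) / cos(alpha))
cos(7.76) = 0.990842
cos(7.52) = 0.991399
Kr = sqrt(0.990842 / 0.991399)
Kr = sqrt(0.999438)
Kr = 0.9997

0.9997


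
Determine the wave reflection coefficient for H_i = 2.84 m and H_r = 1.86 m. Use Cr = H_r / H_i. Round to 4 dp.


Cr = H_r / H_i
Cr = 1.86 / 2.84
Cr = 0.6549

0.6549


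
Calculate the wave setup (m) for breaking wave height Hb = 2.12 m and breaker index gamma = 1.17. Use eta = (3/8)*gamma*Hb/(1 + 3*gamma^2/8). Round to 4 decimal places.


eta = (3/8) * gamma * Hb / (1 + 3*gamma^2/8)
Numerator = (3/8) * 1.17 * 2.12 = 0.930150
Denominator = 1 + 3*1.17^2/8 = 1 + 0.513338 = 1.513338
eta = 0.930150 / 1.513338
eta = 0.6146 m

0.6146


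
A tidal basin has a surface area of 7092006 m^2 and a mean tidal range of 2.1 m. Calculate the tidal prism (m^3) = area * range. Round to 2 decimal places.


Tidal prism = Area * Tidal range
P = 7092006 * 2.1
P = 14893212.60 m^3

14893212.60


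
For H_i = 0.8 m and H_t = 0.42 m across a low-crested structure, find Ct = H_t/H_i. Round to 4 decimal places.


Ct = H_t / H_i
Ct = 0.42 / 0.8
Ct = 0.5250

0.5250


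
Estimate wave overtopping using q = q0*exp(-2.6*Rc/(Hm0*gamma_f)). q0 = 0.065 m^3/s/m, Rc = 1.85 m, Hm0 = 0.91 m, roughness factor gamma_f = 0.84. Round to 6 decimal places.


q = q0 * exp(-2.6 * Rc / (Hm0 * gamma_f))
Exponent = -2.6 * 1.85 / (0.91 * 0.84)
= -2.6 * 1.85 / 0.7644
= -6.292517
exp(-6.292517) = 0.001850
q = 0.065 * 0.001850
q = 0.000120 m^3/s/m

0.000120


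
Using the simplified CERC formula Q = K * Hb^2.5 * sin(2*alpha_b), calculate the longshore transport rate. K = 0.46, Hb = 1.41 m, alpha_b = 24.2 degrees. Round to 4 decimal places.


Q = K * Hb^2.5 * sin(2 * alpha_b)
Hb^2.5 = 1.41^2.5 = 2.360738
sin(2 * 24.2) = sin(48.4) = 0.747798
Q = 0.46 * 2.360738 * 0.747798
Q = 0.8121 m^3/s

0.8121


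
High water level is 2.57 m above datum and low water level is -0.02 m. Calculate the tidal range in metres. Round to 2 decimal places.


Tidal range = High water - Low water
Tidal range = 2.57 - (-0.02)
Tidal range = 2.59 m

2.59


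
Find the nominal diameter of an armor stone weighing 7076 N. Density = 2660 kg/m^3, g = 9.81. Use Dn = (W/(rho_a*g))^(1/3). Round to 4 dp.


V = W / (rho_a * g)
V = 7076 / (2660 * 9.81)
V = 7076 / 26094.60
V = 0.271167 m^3
Dn = V^(1/3) = 0.271167^(1/3)
Dn = 0.6473 m

0.6473


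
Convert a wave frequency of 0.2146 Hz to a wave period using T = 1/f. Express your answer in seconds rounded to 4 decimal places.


T = 1 / f
T = 1 / 0.2146
T = 4.6598 s

4.6598


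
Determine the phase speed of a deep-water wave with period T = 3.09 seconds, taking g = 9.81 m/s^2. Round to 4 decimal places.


We use the deep-water celerity formula:
C = g * T / (2 * pi)
C = 9.81 * 3.09 / (2 * 3.14159...)
C = 30.312900 / 6.283185
C = 4.8244 m/s

4.8244


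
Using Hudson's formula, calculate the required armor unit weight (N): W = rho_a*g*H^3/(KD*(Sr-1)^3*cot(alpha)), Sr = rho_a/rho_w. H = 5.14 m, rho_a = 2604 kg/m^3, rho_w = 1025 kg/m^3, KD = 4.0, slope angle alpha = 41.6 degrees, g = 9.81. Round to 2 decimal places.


Sr = rho_a / rho_w = 2604 / 1025 = 2.540488
(Sr - 1) = 1.540488
(Sr - 1)^3 = 3.655736
cot(41.6) = 1 / tan(41.6) = 1 / 0.887842 = 1.126327
Numerator = 2604 * 9.81 * 5.14^3 = 3468960.4167
Denominator = 4.0 * 3.655736 * 1.126327 = 16.470217
W = 3468960.4167 / 16.470217
W = 210620.20 N

210620.20


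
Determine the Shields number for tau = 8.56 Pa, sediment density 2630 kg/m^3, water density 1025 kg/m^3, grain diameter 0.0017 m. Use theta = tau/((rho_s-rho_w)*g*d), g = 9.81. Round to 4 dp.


theta = tau / ((rho_s - rho_w) * g * d)
rho_s - rho_w = 2630 - 1025 = 1605
Denominator = 1605 * 9.81 * 0.0017 = 26.766585
theta = 8.56 / 26.766585
theta = 0.3198

0.3198


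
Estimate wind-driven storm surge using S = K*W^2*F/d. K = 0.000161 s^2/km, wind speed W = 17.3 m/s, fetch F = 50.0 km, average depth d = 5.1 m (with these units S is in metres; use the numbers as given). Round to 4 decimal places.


S = K * W^2 * F / d
W^2 = 17.3^2 = 299.29
S = 0.000161 * 299.29 * 50.0 / 5.1
Numerator = 0.000161 * 299.29 * 50.0 = 2.409285
S = 2.409285 / 5.1 = 0.4724 m

0.4724


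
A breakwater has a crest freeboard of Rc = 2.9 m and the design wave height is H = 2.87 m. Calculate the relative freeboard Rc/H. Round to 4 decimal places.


Relative freeboard = Rc / H
= 2.9 / 2.87
= 1.0105

1.0105


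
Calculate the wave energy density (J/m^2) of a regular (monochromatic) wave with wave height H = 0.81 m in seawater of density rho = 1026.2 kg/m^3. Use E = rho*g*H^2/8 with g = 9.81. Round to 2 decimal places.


E = (1/8) * rho * g * H^2
E = (1/8) * 1026.2 * 9.81 * 0.81^2
E = 0.125 * 1026.2 * 9.81 * 0.6561
E = 825.62 J/m^2

825.62


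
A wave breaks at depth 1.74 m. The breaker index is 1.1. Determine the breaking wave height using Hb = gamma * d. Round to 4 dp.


Hb = gamma * d
Hb = 1.1 * 1.74
Hb = 1.9140 m

1.9140


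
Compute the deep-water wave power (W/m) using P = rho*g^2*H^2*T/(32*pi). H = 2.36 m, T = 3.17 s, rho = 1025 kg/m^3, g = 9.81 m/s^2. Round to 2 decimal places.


P = rho * g^2 * H^2 * T / (32 * pi)
P = 1025 * 9.81^2 * 2.36^2 * 3.17 / (32 * pi)
P = 1025 * 96.2361 * 5.5696 * 3.17 / 100.53096
P = 17323.89 W/m

17323.89


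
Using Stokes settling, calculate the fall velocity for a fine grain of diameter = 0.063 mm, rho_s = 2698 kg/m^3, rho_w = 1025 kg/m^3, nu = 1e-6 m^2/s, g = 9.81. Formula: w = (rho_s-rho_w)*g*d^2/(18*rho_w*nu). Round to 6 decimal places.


w = (rho_s - rho_w) * g * d^2 / (18 * rho_w * nu)
d = 0.063 mm = 0.000063 m
rho_s - rho_w = 2698 - 1025 = 1673
Numerator = 1673 * 9.81 * (0.000063)^2 = 0.000065139744
Denominator = 18 * 1025 * 1e-6 = 0.018450
w = 0.003531 m/s

0.003531


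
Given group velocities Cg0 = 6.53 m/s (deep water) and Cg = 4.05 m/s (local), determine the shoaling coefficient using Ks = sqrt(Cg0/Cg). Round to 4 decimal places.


Ks = sqrt(Cg0 / Cg)
Ks = sqrt(6.53 / 4.05)
Ks = sqrt(1.6123)
Ks = 1.2698

1.2698


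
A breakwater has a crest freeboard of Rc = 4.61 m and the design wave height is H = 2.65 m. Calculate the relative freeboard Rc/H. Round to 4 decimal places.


Relative freeboard = Rc / H
= 4.61 / 2.65
= 1.7396

1.7396


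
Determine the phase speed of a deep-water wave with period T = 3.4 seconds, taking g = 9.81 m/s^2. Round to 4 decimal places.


We use the deep-water celerity formula:
C = g * T / (2 * pi)
C = 9.81 * 3.4 / (2 * 3.14159...)
C = 33.354000 / 6.283185
C = 5.3085 m/s

5.3085


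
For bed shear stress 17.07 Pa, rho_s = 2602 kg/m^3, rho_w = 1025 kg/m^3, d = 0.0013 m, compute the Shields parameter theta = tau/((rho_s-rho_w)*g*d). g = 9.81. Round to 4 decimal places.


theta = tau / ((rho_s - rho_w) * g * d)
rho_s - rho_w = 2602 - 1025 = 1577
Denominator = 1577 * 9.81 * 0.0013 = 20.111481
theta = 17.07 / 20.111481
theta = 0.8488

0.8488


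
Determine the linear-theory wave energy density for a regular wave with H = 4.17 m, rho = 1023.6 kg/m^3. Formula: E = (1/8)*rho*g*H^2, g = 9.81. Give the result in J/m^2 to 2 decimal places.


E = (1/8) * rho * g * H^2
E = (1/8) * 1023.6 * 9.81 * 4.17^2
E = 0.125 * 1023.6 * 9.81 * 17.3889
E = 21826.36 J/m^2

21826.36


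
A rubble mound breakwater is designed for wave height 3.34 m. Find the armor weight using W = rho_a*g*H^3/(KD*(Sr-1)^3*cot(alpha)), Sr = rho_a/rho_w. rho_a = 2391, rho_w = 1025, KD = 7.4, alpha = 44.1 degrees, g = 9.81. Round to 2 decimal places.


Sr = rho_a / rho_w = 2391 / 1025 = 2.332683
(Sr - 1) = 1.332683
(Sr - 1)^3 = 2.366903
cot(44.1) = 1 / tan(44.1) = 1 / 0.969067 = 1.031920
Numerator = 2391 * 9.81 * 3.34^3 = 873952.8117
Denominator = 7.4 * 2.366903 * 1.031920 = 18.074164
W = 873952.8117 / 18.074164
W = 48353.70 N

48353.70


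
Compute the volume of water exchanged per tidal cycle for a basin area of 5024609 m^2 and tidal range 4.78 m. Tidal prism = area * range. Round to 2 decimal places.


Tidal prism = Area * Tidal range
P = 5024609 * 4.78
P = 24017631.02 m^3

24017631.02


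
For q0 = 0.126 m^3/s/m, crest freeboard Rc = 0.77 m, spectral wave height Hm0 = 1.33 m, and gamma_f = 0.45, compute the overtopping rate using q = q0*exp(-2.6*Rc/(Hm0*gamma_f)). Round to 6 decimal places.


q = q0 * exp(-2.6 * Rc / (Hm0 * gamma_f))
Exponent = -2.6 * 0.77 / (1.33 * 0.45)
= -2.6 * 0.77 / 0.5985
= -3.345029
exp(-3.345029) = 0.035259
q = 0.126 * 0.035259
q = 0.004443 m^3/s/m

0.004443


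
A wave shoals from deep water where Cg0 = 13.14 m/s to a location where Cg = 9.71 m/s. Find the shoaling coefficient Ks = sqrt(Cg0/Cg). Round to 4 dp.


Ks = sqrt(Cg0 / Cg)
Ks = sqrt(13.14 / 9.71)
Ks = sqrt(1.3532)
Ks = 1.1633

1.1633


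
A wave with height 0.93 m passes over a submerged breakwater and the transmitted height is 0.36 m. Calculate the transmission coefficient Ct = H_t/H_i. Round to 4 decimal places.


Ct = H_t / H_i
Ct = 0.36 / 0.93
Ct = 0.3871

0.3871


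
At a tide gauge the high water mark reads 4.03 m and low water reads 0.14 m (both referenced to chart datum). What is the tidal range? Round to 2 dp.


Tidal range = High water - Low water
Tidal range = 4.03 - (0.14)
Tidal range = 3.89 m

3.89


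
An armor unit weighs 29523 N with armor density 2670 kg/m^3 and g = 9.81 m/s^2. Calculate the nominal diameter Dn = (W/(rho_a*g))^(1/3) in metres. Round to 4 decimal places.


V = W / (rho_a * g)
V = 29523 / (2670 * 9.81)
V = 29523 / 26192.70
V = 1.127146 m^3
Dn = V^(1/3) = 1.127146^(1/3)
Dn = 1.0407 m

1.0407


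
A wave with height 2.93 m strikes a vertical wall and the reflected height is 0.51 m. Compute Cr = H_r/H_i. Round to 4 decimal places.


Cr = H_r / H_i
Cr = 0.51 / 2.93
Cr = 0.1741

0.1741


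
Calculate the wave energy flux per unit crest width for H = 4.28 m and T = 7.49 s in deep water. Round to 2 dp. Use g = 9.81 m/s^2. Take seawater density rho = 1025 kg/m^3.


P = rho * g^2 * H^2 * T / (32 * pi)
P = 1025 * 9.81^2 * 4.28^2 * 7.49 / (32 * pi)
P = 1025 * 96.2361 * 18.3184 * 7.49 / 100.53096
P = 134626.76 W/m

134626.76


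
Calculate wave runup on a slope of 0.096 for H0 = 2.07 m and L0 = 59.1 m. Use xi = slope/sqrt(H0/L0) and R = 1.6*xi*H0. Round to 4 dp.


xi = slope / sqrt(H0/L0)
H0/L0 = 2.07/59.1 = 0.035025
sqrt(0.035025) = 0.187151
xi = 0.096 / 0.187151 = 0.512956
R = 1.6 * xi * H0 = 1.6 * 0.512956 * 2.07
R = 1.6989 m

1.6989


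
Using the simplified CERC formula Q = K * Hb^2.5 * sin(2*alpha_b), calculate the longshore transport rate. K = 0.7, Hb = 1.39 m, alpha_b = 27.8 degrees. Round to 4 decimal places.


Q = K * Hb^2.5 * sin(2 * alpha_b)
Hb^2.5 = 1.39^2.5 = 2.277912
sin(2 * 27.8) = sin(55.6) = 0.825113
Q = 0.7 * 2.277912 * 0.825113
Q = 1.3157 m^3/s

1.3157


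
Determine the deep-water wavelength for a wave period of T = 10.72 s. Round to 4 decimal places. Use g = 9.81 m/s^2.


L0 = g * T^2 / (2 * pi)
L0 = 9.81 * 10.72^2 / (2 * pi)
L0 = 9.81 * 114.9184 / 6.28319
L0 = 1127.3495 / 6.28319
L0 = 179.4232 m

179.4232


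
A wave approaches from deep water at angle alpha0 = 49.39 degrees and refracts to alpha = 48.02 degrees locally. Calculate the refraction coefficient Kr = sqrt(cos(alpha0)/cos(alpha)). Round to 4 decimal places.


Kr = sqrt(cos(alpha0) / cos(alpha))
cos(49.39) = 0.650907
cos(48.02) = 0.668871
Kr = sqrt(0.650907 / 0.668871)
Kr = sqrt(0.973142)
Kr = 0.9865

0.9865


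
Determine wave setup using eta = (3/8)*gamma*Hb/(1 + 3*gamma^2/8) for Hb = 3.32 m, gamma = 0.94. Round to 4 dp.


eta = (3/8) * gamma * Hb / (1 + 3*gamma^2/8)
Numerator = (3/8) * 0.94 * 3.32 = 1.170300
Denominator = 1 + 3*0.94^2/8 = 1 + 0.331350 = 1.331350
eta = 1.170300 / 1.331350
eta = 0.8790 m

0.8790


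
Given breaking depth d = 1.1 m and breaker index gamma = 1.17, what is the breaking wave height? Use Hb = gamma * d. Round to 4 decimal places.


Hb = gamma * d
Hb = 1.17 * 1.1
Hb = 1.2870 m

1.2870


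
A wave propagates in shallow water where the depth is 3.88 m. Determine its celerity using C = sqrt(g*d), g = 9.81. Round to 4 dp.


Using the shallow-water approximation:
C = sqrt(g * d) = sqrt(9.81 * 3.88)
C = sqrt(38.0628)
C = 6.1695 m/s

6.1695


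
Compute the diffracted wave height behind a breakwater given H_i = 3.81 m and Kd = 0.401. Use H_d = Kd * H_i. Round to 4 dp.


H_d = Kd * H_i
H_d = 0.401 * 3.81
H_d = 1.5278 m

1.5278


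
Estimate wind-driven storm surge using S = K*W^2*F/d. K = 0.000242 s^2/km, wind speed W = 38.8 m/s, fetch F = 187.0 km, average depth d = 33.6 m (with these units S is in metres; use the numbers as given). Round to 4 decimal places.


S = K * W^2 * F / d
W^2 = 38.8^2 = 1505.44
S = 0.000242 * 1505.44 * 187.0 / 33.6
Numerator = 0.000242 * 1505.44 * 187.0 = 68.127182
S = 68.127182 / 33.6 = 2.0276 m

2.0276


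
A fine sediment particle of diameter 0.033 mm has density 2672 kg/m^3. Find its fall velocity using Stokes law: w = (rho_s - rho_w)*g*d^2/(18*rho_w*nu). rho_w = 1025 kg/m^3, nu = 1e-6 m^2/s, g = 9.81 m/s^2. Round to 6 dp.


w = (rho_s - rho_w) * g * d^2 / (18 * rho_w * nu)
d = 0.033 mm = 0.000033 m
rho_s - rho_w = 2672 - 1025 = 1647
Numerator = 1647 * 9.81 * (0.000033)^2 = 0.000017595049
Denominator = 18 * 1025 * 1e-6 = 0.018450
w = 0.000954 m/s

0.000954


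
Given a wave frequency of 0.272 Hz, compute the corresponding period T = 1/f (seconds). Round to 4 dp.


T = 1 / f
T = 1 / 0.272
T = 3.6765 s

3.6765


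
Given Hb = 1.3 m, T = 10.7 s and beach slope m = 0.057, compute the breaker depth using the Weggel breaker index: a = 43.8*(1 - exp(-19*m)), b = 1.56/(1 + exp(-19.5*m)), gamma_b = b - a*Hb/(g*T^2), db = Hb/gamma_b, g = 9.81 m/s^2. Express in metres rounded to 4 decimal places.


a = 43.8 * (1 - exp(-19 * m))
exp(-19 * 0.057) = exp(-1.0830) = 0.338578
a = 43.8 * (1 - 0.338578) = 28.970272
b = 1.56 / (1 + exp(-19.5 * m))
exp(-19.5 * 0.057) = exp(-1.1115) = 0.329065
b = 1.56 / (1 + 0.329065) = 1.173757
Hb / (g * T^2) = 1.3 / (9.81 * 10.7^2) = 1.3 / 1123.1469 = 0.00115746
gamma_b = b - a * Hb/(g*T^2) = 1.173757 - 28.970272 * 0.00115746 = 1.140226
db = Hb / gamma_b = 1.3 / 1.140226
db = 1.1401 m

1.1401


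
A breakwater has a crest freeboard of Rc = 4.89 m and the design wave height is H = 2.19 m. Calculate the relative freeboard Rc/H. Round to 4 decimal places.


Relative freeboard = Rc / H
= 4.89 / 2.19
= 2.2329

2.2329


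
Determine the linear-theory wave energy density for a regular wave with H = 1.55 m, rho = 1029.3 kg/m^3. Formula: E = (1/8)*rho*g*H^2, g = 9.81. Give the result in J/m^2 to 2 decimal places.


E = (1/8) * rho * g * H^2
E = (1/8) * 1029.3 * 9.81 * 1.55^2
E = 0.125 * 1029.3 * 9.81 * 2.4025
E = 3032.39 J/m^2

3032.39


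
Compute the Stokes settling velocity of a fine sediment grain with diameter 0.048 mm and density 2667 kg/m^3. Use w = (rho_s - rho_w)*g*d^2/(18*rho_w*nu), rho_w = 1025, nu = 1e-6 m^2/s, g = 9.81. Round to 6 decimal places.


w = (rho_s - rho_w) * g * d^2 / (18 * rho_w * nu)
d = 0.048 mm = 0.000048 m
rho_s - rho_w = 2667 - 1025 = 1642
Numerator = 1642 * 9.81 * (0.000048)^2 = 0.000037112878
Denominator = 18 * 1025 * 1e-6 = 0.018450
w = 0.002012 m/s

0.002012


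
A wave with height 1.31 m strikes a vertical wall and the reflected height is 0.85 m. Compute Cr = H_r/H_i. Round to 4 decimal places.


Cr = H_r / H_i
Cr = 0.85 / 1.31
Cr = 0.6489

0.6489


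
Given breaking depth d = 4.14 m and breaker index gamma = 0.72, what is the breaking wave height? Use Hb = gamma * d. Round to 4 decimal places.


Hb = gamma * d
Hb = 0.72 * 4.14
Hb = 2.9808 m

2.9808


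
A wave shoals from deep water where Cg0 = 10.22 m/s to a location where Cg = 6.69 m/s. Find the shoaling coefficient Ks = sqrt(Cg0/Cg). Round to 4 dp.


Ks = sqrt(Cg0 / Cg)
Ks = sqrt(10.22 / 6.69)
Ks = sqrt(1.5277)
Ks = 1.2360

1.2360


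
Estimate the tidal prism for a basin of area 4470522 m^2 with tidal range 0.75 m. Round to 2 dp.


Tidal prism = Area * Tidal range
P = 4470522 * 0.75
P = 3352891.50 m^3

3352891.50


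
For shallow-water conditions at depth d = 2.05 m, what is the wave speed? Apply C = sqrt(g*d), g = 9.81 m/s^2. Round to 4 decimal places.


Using the shallow-water approximation:
C = sqrt(g * d) = sqrt(9.81 * 2.05)
C = sqrt(20.1105)
C = 4.4845 m/s

4.4845


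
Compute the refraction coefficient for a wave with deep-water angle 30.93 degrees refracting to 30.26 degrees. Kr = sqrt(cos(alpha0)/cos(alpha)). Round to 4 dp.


Kr = sqrt(cos(alpha0) / cos(alpha))
cos(30.93) = 0.857796
cos(30.26) = 0.863748
Kr = sqrt(0.857796 / 0.863748)
Kr = sqrt(0.993109)
Kr = 0.9965

0.9965


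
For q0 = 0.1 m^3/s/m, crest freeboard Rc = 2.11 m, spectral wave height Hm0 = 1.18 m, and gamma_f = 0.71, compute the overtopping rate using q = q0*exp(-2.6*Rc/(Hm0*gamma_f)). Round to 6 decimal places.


q = q0 * exp(-2.6 * Rc / (Hm0 * gamma_f))
Exponent = -2.6 * 2.11 / (1.18 * 0.71)
= -2.6 * 2.11 / 0.8378
= -6.548102
exp(-6.548102) = 0.001433
q = 0.1 * 0.001433
q = 0.000143 m^3/s/m

0.000143


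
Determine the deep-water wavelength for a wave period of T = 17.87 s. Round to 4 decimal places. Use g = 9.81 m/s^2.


L0 = g * T^2 / (2 * pi)
L0 = 9.81 * 17.87^2 / (2 * pi)
L0 = 9.81 * 319.3369 / 6.28319
L0 = 3132.6950 / 6.28319
L0 = 498.5839 m

498.5839


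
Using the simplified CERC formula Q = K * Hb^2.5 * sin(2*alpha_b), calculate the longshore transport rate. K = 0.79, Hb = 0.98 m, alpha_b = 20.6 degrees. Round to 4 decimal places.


Q = K * Hb^2.5 * sin(2 * alpha_b)
Hb^2.5 = 0.98^2.5 = 0.950747
sin(2 * 20.6) = sin(41.2) = 0.658689
Q = 0.79 * 0.950747 * 0.658689
Q = 0.4947 m^3/s

0.4947


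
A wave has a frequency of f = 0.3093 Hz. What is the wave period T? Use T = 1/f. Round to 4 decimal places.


T = 1 / f
T = 1 / 0.3093
T = 3.2331 s

3.2331


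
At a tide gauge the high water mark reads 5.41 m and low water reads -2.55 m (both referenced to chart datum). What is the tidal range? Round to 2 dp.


Tidal range = High water - Low water
Tidal range = 5.41 - (-2.55)
Tidal range = 7.96 m

7.96


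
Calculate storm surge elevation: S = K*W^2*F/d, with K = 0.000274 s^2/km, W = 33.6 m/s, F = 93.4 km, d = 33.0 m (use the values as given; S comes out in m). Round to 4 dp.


S = K * W^2 * F / d
W^2 = 33.6^2 = 1128.96
S = 0.000274 * 1128.96 * 93.4 / 33.0
Numerator = 0.000274 * 1128.96 * 93.4 = 28.891893
S = 28.891893 / 33.0 = 0.8755 m

0.8755


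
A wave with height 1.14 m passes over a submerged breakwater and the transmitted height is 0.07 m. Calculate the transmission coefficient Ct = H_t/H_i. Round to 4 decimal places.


Ct = H_t / H_i
Ct = 0.07 / 1.14
Ct = 0.0614

0.0614


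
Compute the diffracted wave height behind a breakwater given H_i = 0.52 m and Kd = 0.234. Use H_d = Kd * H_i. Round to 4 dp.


H_d = Kd * H_i
H_d = 0.234 * 0.52
H_d = 0.1217 m

0.1217


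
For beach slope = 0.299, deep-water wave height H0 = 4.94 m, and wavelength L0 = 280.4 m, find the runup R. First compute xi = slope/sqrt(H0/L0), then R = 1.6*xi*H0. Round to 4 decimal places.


xi = slope / sqrt(H0/L0)
H0/L0 = 4.94/280.4 = 0.017618
sqrt(0.017618) = 0.132732
xi = 0.299 / 0.132732 = 2.252666
R = 1.6 * xi * H0 = 1.6 * 2.252666 * 4.94
R = 17.8051 m

17.8051


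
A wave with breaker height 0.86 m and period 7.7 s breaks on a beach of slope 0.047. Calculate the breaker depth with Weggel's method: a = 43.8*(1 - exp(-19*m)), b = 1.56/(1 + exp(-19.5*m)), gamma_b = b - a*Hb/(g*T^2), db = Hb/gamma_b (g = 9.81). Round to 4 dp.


a = 43.8 * (1 - exp(-19 * m))
exp(-19 * 0.047) = exp(-0.8930) = 0.409426
a = 43.8 * (1 - 0.409426) = 25.867157
b = 1.56 / (1 + exp(-19.5 * m))
exp(-19.5 * 0.047) = exp(-0.9165) = 0.399916
b = 1.56 / (1 + 0.399916) = 1.114352
Hb / (g * T^2) = 0.86 / (9.81 * 7.7^2) = 0.86 / 581.6349 = 0.00147859
gamma_b = b - a * Hb/(g*T^2) = 1.114352 - 25.867157 * 0.00147859 = 1.076105
db = Hb / gamma_b = 0.86 / 1.076105
db = 0.7992 m

0.7992


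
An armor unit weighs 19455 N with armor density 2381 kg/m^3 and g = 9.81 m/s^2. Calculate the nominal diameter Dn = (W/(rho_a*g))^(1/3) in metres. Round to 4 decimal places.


V = W / (rho_a * g)
V = 19455 / (2381 * 9.81)
V = 19455 / 23357.61
V = 0.832919 m^3
Dn = V^(1/3) = 0.832919^(1/3)
Dn = 0.9409 m

0.9409


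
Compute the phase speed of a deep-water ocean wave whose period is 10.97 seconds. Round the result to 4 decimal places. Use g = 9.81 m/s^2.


We use the deep-water celerity formula:
C = g * T / (2 * pi)
C = 9.81 * 10.97 / (2 * 3.14159...)
C = 107.615700 / 6.283185
C = 17.1276 m/s

17.1276


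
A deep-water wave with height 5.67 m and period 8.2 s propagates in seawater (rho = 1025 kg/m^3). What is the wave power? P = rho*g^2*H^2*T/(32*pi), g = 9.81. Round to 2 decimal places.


P = rho * g^2 * H^2 * T / (32 * pi)
P = 1025 * 9.81^2 * 5.67^2 * 8.2 / (32 * pi)
P = 1025 * 96.2361 * 32.1489 * 8.2 / 100.53096
P = 258667.58 W/m

258667.58


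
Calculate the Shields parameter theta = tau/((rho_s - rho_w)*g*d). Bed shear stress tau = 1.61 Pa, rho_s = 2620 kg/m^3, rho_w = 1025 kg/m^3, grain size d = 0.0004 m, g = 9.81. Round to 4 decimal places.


theta = tau / ((rho_s - rho_w) * g * d)
rho_s - rho_w = 2620 - 1025 = 1595
Denominator = 1595 * 9.81 * 0.0004 = 6.258780
theta = 1.61 / 6.258780
theta = 0.2572

0.2572


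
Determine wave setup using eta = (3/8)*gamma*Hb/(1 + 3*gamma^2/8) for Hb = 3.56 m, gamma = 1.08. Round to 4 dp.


eta = (3/8) * gamma * Hb / (1 + 3*gamma^2/8)
Numerator = (3/8) * 1.08 * 3.56 = 1.441800
Denominator = 1 + 3*1.08^2/8 = 1 + 0.437400 = 1.437400
eta = 1.441800 / 1.437400
eta = 1.0031 m

1.0031


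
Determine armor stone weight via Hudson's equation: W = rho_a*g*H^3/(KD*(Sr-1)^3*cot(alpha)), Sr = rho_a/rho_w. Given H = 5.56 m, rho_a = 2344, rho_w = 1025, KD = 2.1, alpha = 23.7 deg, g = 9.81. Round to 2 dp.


Sr = rho_a / rho_w = 2344 / 1025 = 2.286829
(Sr - 1) = 1.286829
(Sr - 1)^3 = 2.130899
cot(23.7) = 1 / tan(23.7) = 1 / 0.438969 = 2.278064
Numerator = 2344 * 9.81 * 5.56^3 = 3952309.8933
Denominator = 2.1 * 2.130899 * 2.278064 = 10.194077
W = 3952309.8933 / 10.194077
W = 387706.48 N

387706.48


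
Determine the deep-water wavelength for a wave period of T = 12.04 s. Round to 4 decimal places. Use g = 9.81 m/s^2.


L0 = g * T^2 / (2 * pi)
L0 = 9.81 * 12.04^2 / (2 * pi)
L0 = 9.81 * 144.9616 / 6.28319
L0 = 1422.0733 / 6.28319
L0 = 226.3300 m

226.3300


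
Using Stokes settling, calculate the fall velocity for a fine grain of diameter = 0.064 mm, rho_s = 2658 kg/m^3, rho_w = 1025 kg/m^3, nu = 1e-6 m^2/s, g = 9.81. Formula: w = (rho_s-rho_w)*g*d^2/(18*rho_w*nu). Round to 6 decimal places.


w = (rho_s - rho_w) * g * d^2 / (18 * rho_w * nu)
d = 0.064 mm = 0.000064 m
rho_s - rho_w = 2658 - 1025 = 1633
Numerator = 1633 * 9.81 * (0.000064)^2 = 0.000065616814
Denominator = 18 * 1025 * 1e-6 = 0.018450
w = 0.003556 m/s

0.003556


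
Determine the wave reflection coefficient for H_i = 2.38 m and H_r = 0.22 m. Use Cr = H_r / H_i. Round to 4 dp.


Cr = H_r / H_i
Cr = 0.22 / 2.38
Cr = 0.0924

0.0924


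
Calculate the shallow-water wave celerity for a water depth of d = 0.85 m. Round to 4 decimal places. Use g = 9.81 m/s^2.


Using the shallow-water approximation:
C = sqrt(g * d) = sqrt(9.81 * 0.85)
C = sqrt(8.3385)
C = 2.8876 m/s

2.8876


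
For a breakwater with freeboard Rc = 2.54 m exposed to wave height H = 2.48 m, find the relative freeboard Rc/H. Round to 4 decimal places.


Relative freeboard = Rc / H
= 2.54 / 2.48
= 1.0242

1.0242


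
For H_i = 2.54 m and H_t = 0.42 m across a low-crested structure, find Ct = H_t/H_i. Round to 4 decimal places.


Ct = H_t / H_i
Ct = 0.42 / 2.54
Ct = 0.1654

0.1654


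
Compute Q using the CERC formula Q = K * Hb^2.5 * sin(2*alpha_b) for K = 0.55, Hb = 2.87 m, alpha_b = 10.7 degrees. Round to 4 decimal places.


Q = K * Hb^2.5 * sin(2 * alpha_b)
Hb^2.5 = 2.87^2.5 = 13.954194
sin(2 * 10.7) = sin(21.4) = 0.364877
Q = 0.55 * 13.954194 * 0.364877
Q = 2.8004 m^3/s

2.8004


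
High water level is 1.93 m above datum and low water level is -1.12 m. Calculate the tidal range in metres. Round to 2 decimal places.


Tidal range = High water - Low water
Tidal range = 1.93 - (-1.12)
Tidal range = 3.05 m

3.05


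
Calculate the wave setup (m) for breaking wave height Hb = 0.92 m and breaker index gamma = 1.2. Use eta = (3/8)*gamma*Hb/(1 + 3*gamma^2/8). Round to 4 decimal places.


eta = (3/8) * gamma * Hb / (1 + 3*gamma^2/8)
Numerator = (3/8) * 1.2 * 0.92 = 0.414000
Denominator = 1 + 3*1.2^2/8 = 1 + 0.540000 = 1.540000
eta = 0.414000 / 1.540000
eta = 0.2688 m

0.2688


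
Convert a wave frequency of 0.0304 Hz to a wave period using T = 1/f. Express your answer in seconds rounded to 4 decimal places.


T = 1 / f
T = 1 / 0.0304
T = 32.8947 s

32.8947


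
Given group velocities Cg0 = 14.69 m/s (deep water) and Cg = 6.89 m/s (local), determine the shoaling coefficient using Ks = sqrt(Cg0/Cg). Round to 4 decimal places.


Ks = sqrt(Cg0 / Cg)
Ks = sqrt(14.69 / 6.89)
Ks = sqrt(2.1321)
Ks = 1.4602

1.4602


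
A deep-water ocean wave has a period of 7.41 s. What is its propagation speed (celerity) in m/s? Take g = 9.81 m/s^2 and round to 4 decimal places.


We use the deep-water celerity formula:
C = g * T / (2 * pi)
C = 9.81 * 7.41 / (2 * 3.14159...)
C = 72.692100 / 6.283185
C = 11.5693 m/s

11.5693


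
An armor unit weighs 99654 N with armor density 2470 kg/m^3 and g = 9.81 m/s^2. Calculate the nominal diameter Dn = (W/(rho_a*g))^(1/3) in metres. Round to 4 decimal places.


V = W / (rho_a * g)
V = 99654 / (2470 * 9.81)
V = 99654 / 24230.70
V = 4.112717 m^3
Dn = V^(1/3) = 4.112717^(1/3)
Dn = 1.6022 m

1.6022


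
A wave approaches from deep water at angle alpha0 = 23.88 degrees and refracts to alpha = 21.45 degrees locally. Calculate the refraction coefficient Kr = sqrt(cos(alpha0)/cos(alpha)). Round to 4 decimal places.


Kr = sqrt(cos(alpha0) / cos(alpha))
cos(23.88) = 0.914395
cos(21.45) = 0.930737
Kr = sqrt(0.914395 / 0.930737)
Kr = sqrt(0.982442)
Kr = 0.9912

0.9912


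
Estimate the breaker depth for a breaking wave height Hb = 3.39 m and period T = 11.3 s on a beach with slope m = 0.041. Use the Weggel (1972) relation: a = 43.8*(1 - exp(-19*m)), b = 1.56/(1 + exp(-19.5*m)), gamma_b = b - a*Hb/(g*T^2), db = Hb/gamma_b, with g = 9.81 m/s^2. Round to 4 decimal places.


a = 43.8 * (1 - exp(-19 * m))
exp(-19 * 0.041) = exp(-0.7790) = 0.458865
a = 43.8 * (1 - 0.458865) = 23.701728
b = 1.56 / (1 + exp(-19.5 * m))
exp(-19.5 * 0.041) = exp(-0.7995) = 0.449554
b = 1.56 / (1 + 0.449554) = 1.076193
Hb / (g * T^2) = 3.39 / (9.81 * 11.3^2) = 3.39 / 1252.6389 = 0.00270629
gamma_b = b - a * Hb/(g*T^2) = 1.076193 - 23.701728 * 0.00270629 = 1.012050
db = Hb / gamma_b = 3.39 / 1.012050
db = 3.3496 m

3.3496


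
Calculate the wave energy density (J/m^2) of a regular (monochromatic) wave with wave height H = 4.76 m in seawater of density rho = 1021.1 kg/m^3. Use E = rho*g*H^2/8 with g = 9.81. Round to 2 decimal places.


E = (1/8) * rho * g * H^2
E = (1/8) * 1021.1 * 9.81 * 4.76^2
E = 0.125 * 1021.1 * 9.81 * 22.6576
E = 28370.12 J/m^2

28370.12


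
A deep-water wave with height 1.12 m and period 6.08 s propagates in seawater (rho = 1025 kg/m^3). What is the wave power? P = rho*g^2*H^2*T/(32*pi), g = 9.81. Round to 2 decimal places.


P = rho * g^2 * H^2 * T / (32 * pi)
P = 1025 * 9.81^2 * 1.12^2 * 6.08 / (32 * pi)
P = 1025 * 96.2361 * 1.2544 * 6.08 / 100.53096
P = 7483.45 W/m

7483.45


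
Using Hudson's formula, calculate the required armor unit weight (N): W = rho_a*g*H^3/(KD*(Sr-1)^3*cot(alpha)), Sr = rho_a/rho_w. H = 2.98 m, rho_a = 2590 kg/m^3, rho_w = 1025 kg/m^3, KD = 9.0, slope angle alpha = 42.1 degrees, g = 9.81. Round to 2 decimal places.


Sr = rho_a / rho_w = 2590 / 1025 = 2.526829
(Sr - 1) = 1.526829
(Sr - 1)^3 = 3.559356
cot(42.1) = 1 / tan(42.1) = 1 / 0.903569 = 1.106722
Numerator = 2590 * 9.81 * 2.98^3 = 672384.2992
Denominator = 9.0 * 3.559356 * 1.106722 = 35.452956
W = 672384.2992 / 35.452956
W = 18965.54 N

18965.54


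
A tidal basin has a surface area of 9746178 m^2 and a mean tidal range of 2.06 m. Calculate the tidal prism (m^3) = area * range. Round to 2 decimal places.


Tidal prism = Area * Tidal range
P = 9746178 * 2.06
P = 20077126.68 m^3

20077126.68


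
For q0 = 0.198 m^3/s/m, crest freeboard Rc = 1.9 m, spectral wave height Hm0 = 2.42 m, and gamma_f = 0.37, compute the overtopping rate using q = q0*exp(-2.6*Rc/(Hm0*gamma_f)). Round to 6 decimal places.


q = q0 * exp(-2.6 * Rc / (Hm0 * gamma_f))
Exponent = -2.6 * 1.9 / (2.42 * 0.37)
= -2.6 * 1.9 / 0.8954
= -5.517087
exp(-5.517087) = 0.004018
q = 0.198 * 0.004018
q = 0.000795 m^3/s/m

0.000795


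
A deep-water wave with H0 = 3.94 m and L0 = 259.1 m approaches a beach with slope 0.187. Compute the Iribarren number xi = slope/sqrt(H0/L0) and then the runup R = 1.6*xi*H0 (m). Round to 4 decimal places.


xi = slope / sqrt(H0/L0)
H0/L0 = 3.94/259.1 = 0.015206
sqrt(0.015206) = 0.123315
xi = 0.187 / 0.123315 = 1.516447
R = 1.6 * xi * H0 = 1.6 * 1.516447 * 3.94
R = 9.5597 m

9.5597


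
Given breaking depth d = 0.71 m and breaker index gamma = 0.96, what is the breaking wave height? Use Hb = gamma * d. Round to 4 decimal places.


Hb = gamma * d
Hb = 0.96 * 0.71
Hb = 0.6816 m

0.6816


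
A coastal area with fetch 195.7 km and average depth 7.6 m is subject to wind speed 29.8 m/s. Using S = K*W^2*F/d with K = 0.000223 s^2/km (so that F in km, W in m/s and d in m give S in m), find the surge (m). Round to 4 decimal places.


S = K * W^2 * F / d
W^2 = 29.8^2 = 888.04
S = 0.000223 * 888.04 * 195.7 / 7.6
Numerator = 0.000223 * 888.04 * 195.7 = 38.755042
S = 38.755042 / 7.6 = 5.0993 m

5.0993


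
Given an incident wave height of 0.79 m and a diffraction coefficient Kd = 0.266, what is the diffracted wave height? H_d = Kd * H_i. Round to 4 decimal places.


H_d = Kd * H_i
H_d = 0.266 * 0.79
H_d = 0.2101 m

0.2101


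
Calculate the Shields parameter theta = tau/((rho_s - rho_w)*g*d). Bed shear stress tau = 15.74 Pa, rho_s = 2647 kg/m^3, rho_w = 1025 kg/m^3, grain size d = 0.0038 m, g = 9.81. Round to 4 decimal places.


theta = tau / ((rho_s - rho_w) * g * d)
rho_s - rho_w = 2647 - 1025 = 1622
Denominator = 1622 * 9.81 * 0.0038 = 60.464916
theta = 15.74 / 60.464916
theta = 0.2603

0.2603


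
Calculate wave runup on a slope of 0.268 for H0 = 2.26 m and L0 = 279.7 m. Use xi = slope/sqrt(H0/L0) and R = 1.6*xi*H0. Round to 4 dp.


xi = slope / sqrt(H0/L0)
H0/L0 = 2.26/279.7 = 0.008080
sqrt(0.008080) = 0.089889
xi = 0.268 / 0.089889 = 2.981445
R = 1.6 * xi * H0 = 1.6 * 2.981445 * 2.26
R = 10.7809 m

10.7809
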